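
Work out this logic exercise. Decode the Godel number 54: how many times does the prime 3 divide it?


Factorize 54 by dividing by 3 repeatedly.
Division steps: 3 divides 54 exactly 3 time(s).
Exponent of 3 = 3

3


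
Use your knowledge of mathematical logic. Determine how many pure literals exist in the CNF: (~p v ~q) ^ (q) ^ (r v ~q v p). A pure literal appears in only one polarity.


Check each variable for pure literal status:
p: mixed (not pure)
q: mixed (not pure)
r: pure positive
Pure literal count = 1

1


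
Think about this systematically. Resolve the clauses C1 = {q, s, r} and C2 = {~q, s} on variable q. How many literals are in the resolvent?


Remove q from C1 and ~q from C2.
C1 remainder: {s, r}
C2 remainder: {s}
Union (resolvent): {r, s}
Resolvent has 2 literal(s).

2


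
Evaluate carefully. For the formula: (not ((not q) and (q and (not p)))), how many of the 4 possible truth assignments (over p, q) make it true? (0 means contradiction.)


Check all 4 assignments:
p=0, q=0: 1
p=0, q=1: 1
p=1, q=0: 1
p=1, q=1: 1
Count of True = 4

4


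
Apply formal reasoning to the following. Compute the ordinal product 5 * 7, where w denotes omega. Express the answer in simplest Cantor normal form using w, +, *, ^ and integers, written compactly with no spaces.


Compute 5 * 7.
Ordinal * is associative and left-distributive over +, but NOT commutative; for finite n>1, n*w = w but w*n stays w*n.
Both finite; ordinal * agrees with natural *: 5 * 7 = 35.
Result = 35

35


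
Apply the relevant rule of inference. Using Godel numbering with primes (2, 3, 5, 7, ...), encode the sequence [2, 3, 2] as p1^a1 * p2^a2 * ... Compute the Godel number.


Encode each element as an exponent of the corresponding prime:
  2^2 = 4
  3^3 = 27
  5^2 = 25
Product = 4 * 27 * 25 = 2700

2700


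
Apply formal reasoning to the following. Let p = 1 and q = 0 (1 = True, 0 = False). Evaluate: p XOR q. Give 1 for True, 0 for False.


p = 1, q = 0
Operation: p XOR q
Evaluate: 1 XOR 0 = 1

1


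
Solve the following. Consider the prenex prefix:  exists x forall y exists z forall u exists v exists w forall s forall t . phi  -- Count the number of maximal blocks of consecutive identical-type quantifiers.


Quantifier-type sequence: E A E A E E A A  (A=forall, E=exists)
Group into maximal same-type runs:
  Ex1 | Ax1 | Ex1 | Ax1 | Ex2 | Ax2
Number of blocks = 6

6


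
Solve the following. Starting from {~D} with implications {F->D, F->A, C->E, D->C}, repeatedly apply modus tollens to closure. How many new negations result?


Initial negated facts: {~D}
Apply modus tollens to closure:
  ~D and F->D  =>  ~F
Final negated: {~D, ~F}
New negations: {~F}
Count = 1

1


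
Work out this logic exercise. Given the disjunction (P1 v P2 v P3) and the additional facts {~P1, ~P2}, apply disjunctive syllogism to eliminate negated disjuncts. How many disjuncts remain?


Original disjuncts (3): P1, P2, P3
Negated (eliminate): ~P1, ~P2
Remaining disjuncts: P3
Count = 3 - 2 = 1

1


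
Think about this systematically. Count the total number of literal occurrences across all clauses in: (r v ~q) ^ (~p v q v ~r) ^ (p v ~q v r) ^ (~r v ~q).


Counting literals in each clause:
Clause 1: 2 literal(s)
Clause 2: 3 literal(s)
Clause 3: 3 literal(s)
Clause 4: 2 literal(s)
Total = 10

10


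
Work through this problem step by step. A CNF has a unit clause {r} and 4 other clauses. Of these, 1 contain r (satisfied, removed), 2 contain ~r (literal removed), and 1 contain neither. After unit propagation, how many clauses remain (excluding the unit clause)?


Satisfied (removed): 1
Shortened (remain): 2
Unchanged (remain): 1
Remaining = 2 + 1 = 3

3


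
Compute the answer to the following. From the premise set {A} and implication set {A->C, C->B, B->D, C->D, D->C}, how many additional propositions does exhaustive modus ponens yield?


Initial facts: {A}
Apply modus ponens to closure:
  A and A->C  =>  C
  C and C->B  =>  B
  B and B->D  =>  D
Final known: {A, B, C, D}
New propositions: {B, C, D}
Count = 3

3


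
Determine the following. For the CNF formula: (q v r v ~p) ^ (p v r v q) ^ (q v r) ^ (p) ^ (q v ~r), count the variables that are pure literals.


Check each variable for pure literal status:
p: mixed (not pure)
q: pure positive
r: mixed (not pure)
Pure literal count = 1

1


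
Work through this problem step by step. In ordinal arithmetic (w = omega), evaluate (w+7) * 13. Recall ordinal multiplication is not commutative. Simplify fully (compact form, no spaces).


Compute (w+7) * 13.
Ordinal * is associative and left-distributive over +, but NOT commutative; for finite n>1, n*w = w but w*n stays w*n.
(w+7) * 13 = (w+7) repeated 13 times. Each intermediate +7 is absorbed by the following w; only the last survives: w*13+7.
Result = w*13+7

w*13+7


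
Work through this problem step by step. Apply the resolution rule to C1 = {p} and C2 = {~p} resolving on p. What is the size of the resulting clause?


Remove p from C1 and ~p from C2.
C1 remainder: {}
C2 remainder: {}
Union (resolvent): {} (empty clause)
Resolvent has 0 literal(s).

0


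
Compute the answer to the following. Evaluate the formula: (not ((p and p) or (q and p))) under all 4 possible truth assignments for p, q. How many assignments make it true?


Check all 4 assignments:
p=0, q=0: 1
p=0, q=1: 1
p=1, q=0: 0
p=1, q=1: 0
Count of True = 2

2


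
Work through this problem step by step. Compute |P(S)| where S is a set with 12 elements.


The power set of a set with n elements has 2^n elements.
|P(S)| = 2^12 = 4096

4096


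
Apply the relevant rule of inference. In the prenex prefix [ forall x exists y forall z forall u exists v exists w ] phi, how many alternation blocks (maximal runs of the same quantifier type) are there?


Quantifier-type sequence: A E A A E E  (A=forall, E=exists)
Group into maximal same-type runs:
  Ax1 | Ex1 | Ax2 | Ex2
Number of blocks = 4

4


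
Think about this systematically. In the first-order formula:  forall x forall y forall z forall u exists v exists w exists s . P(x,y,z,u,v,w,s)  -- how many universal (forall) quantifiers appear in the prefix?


Quantifier prefix: forall x forall y forall z forall u exists v exists w exists s
Mark each quantifier type:
  U U U U E E E
Universal count = 4, Existential count = 3
Asked for universal (forall) quantifiers: 4

4


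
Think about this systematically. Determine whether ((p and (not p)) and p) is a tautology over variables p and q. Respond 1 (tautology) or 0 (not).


Check all 4 assignments:
p=0, q=0: 0
p=0, q=1: 0
p=1, q=0: 0
p=1, q=1: 0
Satisfying count = 0/4.
Tautology iff count = 4: no.

0


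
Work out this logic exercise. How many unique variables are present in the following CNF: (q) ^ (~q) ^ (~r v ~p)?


Identify each variable that appears in the formula.
Variables found: p, q, r
Count = 3

3


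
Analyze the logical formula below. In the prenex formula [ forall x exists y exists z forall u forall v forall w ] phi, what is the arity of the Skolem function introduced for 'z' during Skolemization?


Quantifier prefix: forall x exists y exists z forall u forall v forall w
'z' is existentially quantified at position 3.
Universal variables preceding it: x
Skolem function arity = 1

1


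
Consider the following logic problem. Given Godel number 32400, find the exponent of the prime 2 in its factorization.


Factorize 32400 by dividing by 2 repeatedly.
Division steps: 2 divides 32400 exactly 4 time(s).
Exponent of 2 = 4

4


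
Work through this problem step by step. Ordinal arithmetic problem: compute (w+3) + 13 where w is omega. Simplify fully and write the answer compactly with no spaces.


Compute (w+3) + 13.
Ordinal + is associative but NOT commutative; for finite n>0, n + w = w but w + n stays w+n.
By associativity: (w+3) + 13 = w + (3+13) = w+16.
Result = w+16

w+16


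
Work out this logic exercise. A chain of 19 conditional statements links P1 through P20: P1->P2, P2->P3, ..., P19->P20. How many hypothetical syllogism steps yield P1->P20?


With 19 implications in a chain connecting 20 propositions:
P1->P2, P2->P3, ..., P19->P20
Steps needed = (number of implications) - 1 = 19 - 1 = 18

18


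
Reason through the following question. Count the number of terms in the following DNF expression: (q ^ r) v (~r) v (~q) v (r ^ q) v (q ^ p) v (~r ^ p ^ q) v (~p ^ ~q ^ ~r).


A DNF formula is a disjunction of terms (conjunctions).
Terms are separated by v.
Counting the disjuncts: 7 terms.

7


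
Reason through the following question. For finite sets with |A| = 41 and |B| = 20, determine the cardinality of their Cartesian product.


The Cartesian product A x B contains all ordered pairs (a, b).
|A x B| = |A| * |B| = 41 * 20 = 820

820


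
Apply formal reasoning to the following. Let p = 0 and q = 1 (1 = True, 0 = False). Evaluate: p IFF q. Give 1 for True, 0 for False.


p = 0, q = 1
Operation: p IFF q
Evaluate: 0 IFF 1 = 0

0


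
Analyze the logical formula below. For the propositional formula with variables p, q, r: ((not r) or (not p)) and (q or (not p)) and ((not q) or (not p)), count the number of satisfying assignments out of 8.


Evaluate all 8 assignments for p, q, r:
p=0, q=0, r=0: 1
p=0, q=0, r=1: 1
p=0, q=1, r=0: 1
p=0, q=1, r=1: 1
p=1, q=0, r=0: 0
p=1, q=0, r=1: 0
p=1, q=1, r=0: 0
p=1, q=1, r=1: 0
Satisfying count = 4

4


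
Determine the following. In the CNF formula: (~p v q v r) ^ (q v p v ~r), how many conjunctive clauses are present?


A CNF formula is a conjunction of clauses.
Clauses are separated by ^.
Counting the conjuncts: 2 clauses.

2


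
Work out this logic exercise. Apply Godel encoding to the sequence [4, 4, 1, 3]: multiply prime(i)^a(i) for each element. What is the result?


Encode each element as an exponent of the corresponding prime:
  2^4 = 16
  3^4 = 81
  5^1 = 5
  7^3 = 343
Product = 16 * 81 * 5 * 343 = 2222640

2222640


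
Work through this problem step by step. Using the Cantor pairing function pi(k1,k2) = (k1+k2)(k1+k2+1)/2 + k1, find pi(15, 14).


k1 + k2 = 29
(k1+k2)(k1+k2+1)/2 = 29 * 30 / 2 = 435
pi = 435 + 15 = 450

450


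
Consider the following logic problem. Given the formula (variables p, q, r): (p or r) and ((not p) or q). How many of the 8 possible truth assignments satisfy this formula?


Evaluate all 8 assignments for p, q, r:
p=0, q=0, r=0: 0
p=0, q=0, r=1: 1
p=0, q=1, r=0: 0
p=0, q=1, r=1: 1
p=1, q=0, r=0: 0
p=1, q=0, r=1: 0
p=1, q=1, r=0: 1
p=1, q=1, r=1: 1
Satisfying count = 4

4


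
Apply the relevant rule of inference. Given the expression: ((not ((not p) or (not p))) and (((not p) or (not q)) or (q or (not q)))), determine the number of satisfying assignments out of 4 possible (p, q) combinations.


Check all 4 assignments:
p=0, q=0: 0
p=0, q=1: 0
p=1, q=0: 1
p=1, q=1: 1
Count of True = 2

2


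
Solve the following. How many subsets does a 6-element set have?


The power set of a set with n elements has 2^n elements.
|P(S)| = 2^6 = 64

64


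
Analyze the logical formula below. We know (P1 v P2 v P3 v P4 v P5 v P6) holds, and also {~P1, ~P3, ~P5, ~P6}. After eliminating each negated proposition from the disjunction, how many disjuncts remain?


Original disjuncts (6): P1, P2, P3, P4, P5, P6
Negated (eliminate): ~P1, ~P3, ~P5, ~P6
Remaining disjuncts: P2, P4
Count = 6 - 4 = 2

2


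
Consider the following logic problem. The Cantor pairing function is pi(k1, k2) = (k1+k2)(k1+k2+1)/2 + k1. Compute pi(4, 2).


k1 + k2 = 6
(k1+k2)(k1+k2+1)/2 = 6 * 7 / 2 = 21
pi = 21 + 4 = 25

25


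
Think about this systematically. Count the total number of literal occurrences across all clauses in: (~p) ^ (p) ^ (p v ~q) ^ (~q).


Counting literals in each clause:
Clause 1: 1 literal(s)
Clause 2: 1 literal(s)
Clause 3: 2 literal(s)
Clause 4: 1 literal(s)
Total = 5

5


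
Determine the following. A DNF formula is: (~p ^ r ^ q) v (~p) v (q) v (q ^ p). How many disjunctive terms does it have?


A DNF formula is a disjunction of terms (conjunctions).
Terms are separated by v.
Counting the disjuncts: 4 terms.

4


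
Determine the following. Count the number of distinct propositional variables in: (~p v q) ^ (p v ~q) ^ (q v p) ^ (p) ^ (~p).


Identify each variable that appears in the formula.
Variables found: p, q
Count = 2

2


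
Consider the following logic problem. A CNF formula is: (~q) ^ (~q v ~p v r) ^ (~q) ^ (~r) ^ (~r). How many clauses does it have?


A CNF formula is a conjunction of clauses.
Clauses are separated by ^.
Counting the conjuncts: 5 clauses.

5


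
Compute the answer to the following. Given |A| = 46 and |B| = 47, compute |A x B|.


The Cartesian product A x B contains all ordered pairs (a, b).
|A x B| = |A| * |B| = 46 * 47 = 2162

2162


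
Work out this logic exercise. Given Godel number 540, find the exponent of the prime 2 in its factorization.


Factorize 540 by dividing by 2 repeatedly.
Division steps: 2 divides 540 exactly 2 time(s).
Exponent of 2 = 2

2


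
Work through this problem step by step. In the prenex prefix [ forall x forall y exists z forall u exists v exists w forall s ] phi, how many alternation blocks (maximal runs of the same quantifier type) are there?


Quantifier-type sequence: A A E A E E A  (A=forall, E=exists)
Group into maximal same-type runs:
  Ax2 | Ex1 | Ax1 | Ex2 | Ax1
Number of blocks = 5

5


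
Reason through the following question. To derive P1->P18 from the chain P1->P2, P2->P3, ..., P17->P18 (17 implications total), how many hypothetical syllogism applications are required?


With 17 implications in a chain connecting 18 propositions:
P1->P2, P2->P3, ..., P17->P18
Steps needed = (number of implications) - 1 = 17 - 1 = 16

16


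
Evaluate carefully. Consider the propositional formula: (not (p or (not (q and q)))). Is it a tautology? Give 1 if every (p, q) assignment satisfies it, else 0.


Check all 4 assignments:
p=0, q=0: 0
p=0, q=1: 1
p=1, q=0: 0
p=1, q=1: 0
Satisfying count = 1/4.
Tautology iff count = 4: no.

0


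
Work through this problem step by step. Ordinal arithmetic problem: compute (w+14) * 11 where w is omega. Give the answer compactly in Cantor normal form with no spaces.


Compute (w+14) * 11.
Ordinal * is associative and left-distributive over +, but NOT commutative; for finite n>1, n*w = w but w*n stays w*n.
(w+14) * 11 = (w+14) repeated 11 times. Each intermediate +14 is absorbed by the following w; only the last survives: w*11+14.
Result = w*11+14

w*11+14


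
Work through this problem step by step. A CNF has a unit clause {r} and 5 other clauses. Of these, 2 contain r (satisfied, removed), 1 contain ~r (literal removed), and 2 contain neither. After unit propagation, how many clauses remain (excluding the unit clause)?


Satisfied (removed): 2
Shortened (remain): 1
Unchanged (remain): 2
Remaining = 1 + 2 = 3

3


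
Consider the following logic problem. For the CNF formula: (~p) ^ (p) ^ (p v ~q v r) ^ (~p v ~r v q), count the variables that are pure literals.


Check each variable for pure literal status:
p: mixed (not pure)
q: mixed (not pure)
r: mixed (not pure)
Pure literal count = 0

0


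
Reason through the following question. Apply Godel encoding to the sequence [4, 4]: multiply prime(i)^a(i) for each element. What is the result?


Encode each element as an exponent of the corresponding prime:
  2^4 = 16
  3^4 = 81
Product = 16 * 81 = 1296

1296


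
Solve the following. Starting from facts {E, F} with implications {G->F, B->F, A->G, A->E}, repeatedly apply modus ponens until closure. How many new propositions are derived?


Initial facts: {E, F}
Apply modus ponens to closure:
  (no implication fires)
Final known: {E, F}
New propositions: {(none)}
Count = 0

0


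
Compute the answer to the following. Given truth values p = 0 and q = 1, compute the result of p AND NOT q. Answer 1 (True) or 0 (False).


p = 0, q = 1
Operation: p AND NOT q
Evaluate: 0 AND NOT 1 = 0

0


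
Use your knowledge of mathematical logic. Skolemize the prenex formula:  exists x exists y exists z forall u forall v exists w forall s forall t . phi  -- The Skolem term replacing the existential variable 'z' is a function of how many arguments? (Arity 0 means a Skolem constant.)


Quantifier prefix: exists x exists y exists z forall u forall v exists w forall s forall t
'z' is existentially quantified at position 3.
No universal quantifiers precede it.
Skolem function arity = 0 (a Skolem constant)

0


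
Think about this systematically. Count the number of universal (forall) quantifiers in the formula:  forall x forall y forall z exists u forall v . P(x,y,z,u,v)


Quantifier prefix: forall x forall y forall z exists u forall v
Mark each quantifier type:
  U U U E U
Universal count = 4, Existential count = 1
Asked for universal (forall) quantifiers: 4

4


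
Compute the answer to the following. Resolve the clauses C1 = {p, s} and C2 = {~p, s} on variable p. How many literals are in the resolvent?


Remove p from C1 and ~p from C2.
C1 remainder: {s}
C2 remainder: {s}
Union (resolvent): {s}
Resolvent has 1 literal(s).

1


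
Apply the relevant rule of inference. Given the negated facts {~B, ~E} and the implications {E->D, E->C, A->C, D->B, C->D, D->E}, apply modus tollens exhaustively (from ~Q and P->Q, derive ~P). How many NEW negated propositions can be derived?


Initial negated facts: {~B, ~E}
Apply modus tollens to closure:
  ~B and D->B  =>  ~D
  ~D and C->D  =>  ~C
  ~C and A->C  =>  ~A
Final negated: {~A, ~B, ~C, ~D, ~E}
New negations: {~A, ~C, ~D}
Count = 3

3


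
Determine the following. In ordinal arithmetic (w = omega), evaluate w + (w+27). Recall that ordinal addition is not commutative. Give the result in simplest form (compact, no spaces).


Compute w + (w+27).
Ordinal + is associative but NOT commutative; for finite n>0, n + w = w but w + n stays w+n.
w + (w+27) = (w+w) + 27 = w*2+27.
Result = w*2+27

w*2+27


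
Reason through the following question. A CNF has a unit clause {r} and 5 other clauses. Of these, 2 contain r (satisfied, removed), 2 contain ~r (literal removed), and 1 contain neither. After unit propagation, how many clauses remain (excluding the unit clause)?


Satisfied (removed): 2
Shortened (remain): 2
Unchanged (remain): 1
Remaining = 2 + 1 = 3

3


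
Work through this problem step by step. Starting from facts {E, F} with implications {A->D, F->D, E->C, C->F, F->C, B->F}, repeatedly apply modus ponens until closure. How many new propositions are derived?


Initial facts: {E, F}
Apply modus ponens to closure:
  F and F->D  =>  D
  E and E->C  =>  C
Final known: {C, D, E, F}
New propositions: {C, D}
Count = 2

2


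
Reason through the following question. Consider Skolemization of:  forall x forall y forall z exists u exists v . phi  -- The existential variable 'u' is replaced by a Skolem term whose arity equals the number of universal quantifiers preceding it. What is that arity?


Quantifier prefix: forall x forall y forall z exists u exists v
'u' is existentially quantified at position 4.
Universal variables preceding it: x, y, z
Skolem function arity = 3

3


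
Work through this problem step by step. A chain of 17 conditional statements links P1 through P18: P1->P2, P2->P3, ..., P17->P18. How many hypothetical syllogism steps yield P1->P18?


With 17 implications in a chain connecting 18 propositions:
P1->P2, P2->P3, ..., P17->P18
Steps needed = (number of implications) - 1 = 17 - 1 = 16

16


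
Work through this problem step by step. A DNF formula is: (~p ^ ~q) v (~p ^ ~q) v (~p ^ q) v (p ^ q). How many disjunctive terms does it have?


A DNF formula is a disjunction of terms (conjunctions).
Terms are separated by v.
Counting the disjuncts: 4 terms.

4


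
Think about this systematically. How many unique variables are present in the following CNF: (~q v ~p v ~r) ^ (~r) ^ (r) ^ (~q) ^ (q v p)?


Identify each variable that appears in the formula.
Variables found: p, q, r
Count = 3

3


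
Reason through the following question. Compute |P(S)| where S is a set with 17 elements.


The power set of a set with n elements has 2^n elements.
|P(S)| = 2^17 = 131072

131072


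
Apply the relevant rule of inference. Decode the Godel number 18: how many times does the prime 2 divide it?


Factorize 18 by dividing by 2 repeatedly.
Division steps: 2 divides 18 exactly 1 time(s).
Exponent of 2 = 1

1


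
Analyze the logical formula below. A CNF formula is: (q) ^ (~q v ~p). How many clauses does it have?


A CNF formula is a conjunction of clauses.
Clauses are separated by ^.
Counting the conjuncts: 2 clauses.

2


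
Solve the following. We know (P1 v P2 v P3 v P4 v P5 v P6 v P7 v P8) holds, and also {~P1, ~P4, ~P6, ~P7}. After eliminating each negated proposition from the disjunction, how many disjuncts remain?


Original disjuncts (8): P1, P2, P3, P4, P5, P6, P7, P8
Negated (eliminate): ~P1, ~P4, ~P6, ~P7
Remaining disjuncts: P2, P3, P5, P8
Count = 8 - 4 = 4

4


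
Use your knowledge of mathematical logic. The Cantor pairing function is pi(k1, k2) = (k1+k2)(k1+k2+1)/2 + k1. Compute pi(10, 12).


k1 + k2 = 22
(k1+k2)(k1+k2+1)/2 = 22 * 23 / 2 = 253
pi = 253 + 10 = 263

263


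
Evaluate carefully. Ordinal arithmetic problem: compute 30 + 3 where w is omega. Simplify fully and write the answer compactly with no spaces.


Compute 30 + 3.
Ordinal + is associative but NOT commutative; for finite n>0, n + w = w but w + n stays w+n.
Both operands finite; ordinal + agrees with natural +: 30 + 3 = 33.
Result = 33

33


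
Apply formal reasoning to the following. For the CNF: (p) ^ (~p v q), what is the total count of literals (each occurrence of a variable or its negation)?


Counting literals in each clause:
Clause 1: 1 literal(s)
Clause 2: 2 literal(s)
Total = 3

3


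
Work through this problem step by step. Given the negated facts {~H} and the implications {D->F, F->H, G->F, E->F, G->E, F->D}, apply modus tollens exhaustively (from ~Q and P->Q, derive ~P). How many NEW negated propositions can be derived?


Initial negated facts: {~H}
Apply modus tollens to closure:
  ~H and F->H  =>  ~F
  ~F and G->F  =>  ~G
  ~F and E->F  =>  ~E
  ~F and D->F  =>  ~D
Final negated: {~D, ~E, ~F, ~G, ~H}
New negations: {~D, ~E, ~F, ~G}
Count = 4

4


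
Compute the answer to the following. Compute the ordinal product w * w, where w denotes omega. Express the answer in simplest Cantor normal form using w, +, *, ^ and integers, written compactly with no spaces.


Compute w * w.
Ordinal * is associative and left-distributive over +, but NOT commutative; for finite n>1, n*w = w but w*n stays w*n.
w * w = w^2 by definition.
Result = w^2

w^2


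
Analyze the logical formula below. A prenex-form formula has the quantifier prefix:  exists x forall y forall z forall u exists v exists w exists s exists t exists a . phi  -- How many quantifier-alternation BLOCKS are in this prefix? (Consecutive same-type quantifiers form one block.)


Quantifier-type sequence: E A A A E E E E E  (A=forall, E=exists)
Group into maximal same-type runs:
  Ex1 | Ax3 | Ex5
Number of blocks = 3

3


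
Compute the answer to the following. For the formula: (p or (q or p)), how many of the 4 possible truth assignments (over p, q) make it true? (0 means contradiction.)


Check all 4 assignments:
p=0, q=0: 0
p=0, q=1: 1
p=1, q=0: 1
p=1, q=1: 1
Count of True = 3

3


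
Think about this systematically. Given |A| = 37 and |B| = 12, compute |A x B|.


The Cartesian product A x B contains all ordered pairs (a, b).
|A x B| = |A| * |B| = 37 * 12 = 444

444


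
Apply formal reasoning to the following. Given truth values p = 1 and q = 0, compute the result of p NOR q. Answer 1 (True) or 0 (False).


p = 1, q = 0
Operation: p NOR q
Evaluate: 1 NOR 0 = 0

0


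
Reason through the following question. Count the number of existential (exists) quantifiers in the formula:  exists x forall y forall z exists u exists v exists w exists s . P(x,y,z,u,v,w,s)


Quantifier prefix: exists x forall y forall z exists u exists v exists w exists s
Mark each quantifier type:
  E U U E E E E
Universal count = 2, Existential count = 5
Asked for existential (exists) quantifiers: 5

5


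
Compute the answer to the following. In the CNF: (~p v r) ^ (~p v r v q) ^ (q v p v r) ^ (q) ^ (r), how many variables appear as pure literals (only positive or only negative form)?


Check each variable for pure literal status:
p: mixed (not pure)
q: pure positive
r: pure positive
Pure literal count = 2

2


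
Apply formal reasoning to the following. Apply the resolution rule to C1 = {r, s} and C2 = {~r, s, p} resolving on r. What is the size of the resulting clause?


Remove r from C1 and ~r from C2.
C1 remainder: {s}
C2 remainder: {s, p}
Union (resolvent): {p, s}
Resolvent has 2 literal(s).

2


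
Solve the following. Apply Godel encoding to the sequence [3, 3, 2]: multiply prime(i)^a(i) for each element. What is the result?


Encode each element as an exponent of the corresponding prime:
  2^3 = 8
  3^3 = 27
  5^2 = 25
Product = 8 * 27 * 25 = 5400

5400


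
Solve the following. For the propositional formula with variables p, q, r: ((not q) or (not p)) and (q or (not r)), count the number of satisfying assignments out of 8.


Evaluate all 8 assignments for p, q, r:
p=0, q=0, r=0: 1
p=0, q=0, r=1: 0
p=0, q=1, r=0: 1
p=0, q=1, r=1: 1
p=1, q=0, r=0: 1
p=1, q=0, r=1: 0
p=1, q=1, r=0: 0
p=1, q=1, r=1: 0
Satisfying count = 4

4


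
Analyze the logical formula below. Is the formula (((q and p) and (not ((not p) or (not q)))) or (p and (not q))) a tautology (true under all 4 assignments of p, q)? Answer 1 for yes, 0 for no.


Check all 4 assignments:
p=0, q=0: 0
p=0, q=1: 0
p=1, q=0: 1
p=1, q=1: 1
Satisfying count = 2/4.
Tautology iff count = 4: no.

0


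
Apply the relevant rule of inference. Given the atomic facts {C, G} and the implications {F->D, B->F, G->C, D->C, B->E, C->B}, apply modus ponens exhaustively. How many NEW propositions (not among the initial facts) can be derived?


Initial facts: {C, G}
Apply modus ponens to closure:
  C and C->B  =>  B
  B and B->F  =>  F
  B and B->E  =>  E
  F and F->D  =>  D
Final known: {B, C, D, E, F, G}
New propositions: {B, D, E, F}
Count = 4

4


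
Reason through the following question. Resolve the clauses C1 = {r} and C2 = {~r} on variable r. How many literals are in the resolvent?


Remove r from C1 and ~r from C2.
C1 remainder: {}
C2 remainder: {}
Union (resolvent): {} (empty clause)
Resolvent has 0 literal(s).

0


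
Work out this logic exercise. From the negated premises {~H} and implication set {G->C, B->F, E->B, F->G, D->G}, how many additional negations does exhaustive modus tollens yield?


Initial negated facts: {~H}
Apply modus tollens to closure:
  (no implication fires)
Final negated: {~H}
New negations: {(none)}
Count = 0

0


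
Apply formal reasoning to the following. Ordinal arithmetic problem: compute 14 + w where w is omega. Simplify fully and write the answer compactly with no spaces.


Compute 14 + w.
Ordinal + is associative but NOT commutative; for finite n>0, n + w = w but w + n stays w+n.
Any finite left addend is absorbed by w on the right: 14 + w = w.
Result = w

w


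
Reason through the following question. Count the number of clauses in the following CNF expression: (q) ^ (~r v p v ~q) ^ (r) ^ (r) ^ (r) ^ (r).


A CNF formula is a conjunction of clauses.
Clauses are separated by ^.
Counting the conjuncts: 6 clauses.

6


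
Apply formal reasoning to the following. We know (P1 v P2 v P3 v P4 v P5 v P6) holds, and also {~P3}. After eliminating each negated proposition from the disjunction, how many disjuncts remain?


Original disjuncts (6): P1, P2, P3, P4, P5, P6
Negated (eliminate): ~P3
Remaining disjuncts: P1, P2, P4, P5, P6
Count = 6 - 1 = 5

5


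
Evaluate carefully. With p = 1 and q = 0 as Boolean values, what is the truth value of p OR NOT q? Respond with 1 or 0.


p = 1, q = 0
Operation: p OR NOT q
Evaluate: 1 OR NOT 0 = 1

1


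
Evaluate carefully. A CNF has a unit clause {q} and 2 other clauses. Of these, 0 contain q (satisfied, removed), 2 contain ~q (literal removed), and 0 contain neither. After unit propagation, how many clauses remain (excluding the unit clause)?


Satisfied (removed): 0
Shortened (remain): 2
Unchanged (remain): 0
Remaining = 2 + 0 = 2

2


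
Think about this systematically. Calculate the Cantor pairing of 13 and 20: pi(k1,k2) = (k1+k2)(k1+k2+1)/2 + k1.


k1 + k2 = 33
(k1+k2)(k1+k2+1)/2 = 33 * 34 / 2 = 561
pi = 561 + 13 = 574

574


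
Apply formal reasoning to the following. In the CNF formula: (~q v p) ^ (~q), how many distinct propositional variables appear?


Identify each variable that appears in the formula.
Variables found: p, q
Count = 2

2


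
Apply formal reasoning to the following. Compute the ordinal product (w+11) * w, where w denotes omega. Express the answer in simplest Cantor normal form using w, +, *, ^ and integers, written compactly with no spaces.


Compute (w+11) * w.
Ordinal * is associative and left-distributive over +, but NOT commutative; for finite n>1, n*w = w but w*n stays w*n.
(w+11) * w = sup{(w+11)*k : k<w} = sup{w*k+11} = w^2 (the +11 tail is absorbed in the limit).
Result = w^2

w^2


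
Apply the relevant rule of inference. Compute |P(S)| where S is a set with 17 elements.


The power set of a set with n elements has 2^n elements.
|P(S)| = 2^17 = 131072

131072


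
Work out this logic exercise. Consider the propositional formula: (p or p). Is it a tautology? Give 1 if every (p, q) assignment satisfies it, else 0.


Check all 4 assignments:
p=0, q=0: 0
p=0, q=1: 0
p=1, q=0: 1
p=1, q=1: 1
Satisfying count = 2/4.
Tautology iff count = 4: no.

0


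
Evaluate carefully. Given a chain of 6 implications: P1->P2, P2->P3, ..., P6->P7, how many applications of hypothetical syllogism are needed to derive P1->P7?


With 6 implications in a chain connecting 7 propositions:
P1->P2, P2->P3, ..., P6->P7
Steps needed = (number of implications) - 1 = 6 - 1 = 5

5


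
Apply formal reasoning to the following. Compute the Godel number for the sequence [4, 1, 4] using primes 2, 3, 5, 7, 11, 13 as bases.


Encode each element as an exponent of the corresponding prime:
  2^4 = 16
  3^1 = 3
  5^4 = 625
Product = 16 * 3 * 625 = 30000

30000


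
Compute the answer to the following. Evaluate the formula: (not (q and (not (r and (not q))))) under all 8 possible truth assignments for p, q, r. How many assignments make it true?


Check all 8 assignments:
p=0, q=0, r=0: 1
p=0, q=0, r=1: 1
p=0, q=1, r=0: 0
p=0, q=1, r=1: 0
p=1, q=0, r=0: 1
p=1, q=0, r=1: 1
p=1, q=1, r=0: 0
p=1, q=1, r=1: 0
Count of True = 4

4


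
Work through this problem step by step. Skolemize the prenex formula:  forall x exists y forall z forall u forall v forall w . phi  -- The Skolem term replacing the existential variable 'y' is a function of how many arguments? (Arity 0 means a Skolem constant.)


Quantifier prefix: forall x exists y forall z forall u forall v forall w
'y' is existentially quantified at position 2.
Universal variables preceding it: x
Skolem function arity = 1

1


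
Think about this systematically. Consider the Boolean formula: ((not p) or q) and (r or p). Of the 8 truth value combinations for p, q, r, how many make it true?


Evaluate all 8 assignments for p, q, r:
p=0, q=0, r=0: 0
p=0, q=0, r=1: 1
p=0, q=1, r=0: 0
p=0, q=1, r=1: 1
p=1, q=0, r=0: 0
p=1, q=0, r=1: 0
p=1, q=1, r=0: 1
p=1, q=1, r=1: 1
Satisfying count = 4

4


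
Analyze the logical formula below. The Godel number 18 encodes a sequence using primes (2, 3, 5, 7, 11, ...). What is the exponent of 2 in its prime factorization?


Factorize 18 by dividing by 2 repeatedly.
Division steps: 2 divides 18 exactly 1 time(s).
Exponent of 2 = 1

1


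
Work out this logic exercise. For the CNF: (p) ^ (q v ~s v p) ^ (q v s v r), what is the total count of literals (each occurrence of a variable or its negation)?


Counting literals in each clause:
Clause 1: 1 literal(s)
Clause 2: 3 literal(s)
Clause 3: 3 literal(s)
Total = 7

7


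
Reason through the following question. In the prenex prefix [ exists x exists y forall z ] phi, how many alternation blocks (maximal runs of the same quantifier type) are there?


Quantifier-type sequence: E E A  (A=forall, E=exists)
Group into maximal same-type runs:
  Ex2 | Ax1
Number of blocks = 2

2


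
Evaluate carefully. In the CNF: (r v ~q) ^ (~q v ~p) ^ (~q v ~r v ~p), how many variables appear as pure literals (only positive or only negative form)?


Check each variable for pure literal status:
p: pure negative
q: pure negative
r: mixed (not pure)
Pure literal count = 2

2


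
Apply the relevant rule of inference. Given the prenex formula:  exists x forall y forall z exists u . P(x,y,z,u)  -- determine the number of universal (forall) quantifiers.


Quantifier prefix: exists x forall y forall z exists u
Mark each quantifier type:
  E U U E
Universal count = 2, Existential count = 2
Asked for universal (forall) quantifiers: 2

2


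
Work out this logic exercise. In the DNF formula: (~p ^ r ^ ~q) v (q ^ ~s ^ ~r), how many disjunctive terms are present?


A DNF formula is a disjunction of terms (conjunctions).
Terms are separated by v.
Counting the disjuncts: 2 terms.

2


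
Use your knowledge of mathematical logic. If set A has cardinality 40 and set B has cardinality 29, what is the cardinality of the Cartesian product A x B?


The Cartesian product A x B contains all ordered pairs (a, b).
|A x B| = |A| * |B| = 40 * 29 = 1160

1160


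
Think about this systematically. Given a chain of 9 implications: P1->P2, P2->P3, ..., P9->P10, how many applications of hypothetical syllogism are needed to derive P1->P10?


With 9 implications in a chain connecting 10 propositions:
P1->P2, P2->P3, ..., P9->P10
Steps needed = (number of implications) - 1 = 9 - 1 = 8

8


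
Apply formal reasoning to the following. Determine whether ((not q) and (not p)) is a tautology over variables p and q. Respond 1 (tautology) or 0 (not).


Check all 4 assignments:
p=0, q=0: 1
p=0, q=1: 0
p=1, q=0: 0
p=1, q=1: 0
Satisfying count = 1/4.
Tautology iff count = 4: no.

0


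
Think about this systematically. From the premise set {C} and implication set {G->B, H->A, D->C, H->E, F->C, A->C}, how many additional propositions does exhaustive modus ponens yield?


Initial facts: {C}
Apply modus ponens to closure:
  (no implication fires)
Final known: {C}
New propositions: {(none)}
Count = 0

0


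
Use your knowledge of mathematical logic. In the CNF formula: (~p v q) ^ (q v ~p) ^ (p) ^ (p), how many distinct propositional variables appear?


Identify each variable that appears in the formula.
Variables found: p, q
Count = 2

2


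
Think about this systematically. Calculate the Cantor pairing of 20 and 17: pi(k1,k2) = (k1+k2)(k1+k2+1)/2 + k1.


k1 + k2 = 37
(k1+k2)(k1+k2+1)/2 = 37 * 38 / 2 = 703
pi = 703 + 20 = 723

723


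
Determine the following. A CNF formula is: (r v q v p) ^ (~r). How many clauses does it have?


A CNF formula is a conjunction of clauses.
Clauses are separated by ^.
Counting the conjuncts: 2 clauses.

2


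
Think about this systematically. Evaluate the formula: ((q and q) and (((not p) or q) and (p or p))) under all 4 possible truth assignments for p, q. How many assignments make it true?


Check all 4 assignments:
p=0, q=0: 0
p=0, q=1: 0
p=1, q=0: 0
p=1, q=1: 1
Count of True = 1

1


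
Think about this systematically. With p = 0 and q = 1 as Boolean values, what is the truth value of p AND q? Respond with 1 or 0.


p = 0, q = 1
Operation: p AND q
Evaluate: 0 AND 1 = 0

0


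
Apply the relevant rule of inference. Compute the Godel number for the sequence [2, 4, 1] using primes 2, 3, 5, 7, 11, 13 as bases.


Encode each element as an exponent of the corresponding prime:
  2^2 = 4
  3^4 = 81
  5^1 = 5
Product = 4 * 81 * 5 = 1620

1620


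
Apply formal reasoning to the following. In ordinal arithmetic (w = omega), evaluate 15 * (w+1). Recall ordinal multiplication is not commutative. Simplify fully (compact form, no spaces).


Compute 15 * (w+1).
Ordinal * is associative and left-distributive over +, but NOT commutative; for finite n>1, n*w = w but w*n stays w*n.
By left-distributivity: 15 * (w+1) = 15*w + 15*1 = w + 15 = w+15.
Result = w+15

w+15


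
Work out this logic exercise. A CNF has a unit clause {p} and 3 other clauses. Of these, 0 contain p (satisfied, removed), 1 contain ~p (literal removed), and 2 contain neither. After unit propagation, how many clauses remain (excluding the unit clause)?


Satisfied (removed): 0
Shortened (remain): 1
Unchanged (remain): 2
Remaining = 1 + 2 = 3

3


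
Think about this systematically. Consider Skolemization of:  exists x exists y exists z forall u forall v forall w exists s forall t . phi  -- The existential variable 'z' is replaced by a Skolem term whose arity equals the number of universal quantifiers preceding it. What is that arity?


Quantifier prefix: exists x exists y exists z forall u forall v forall w exists s forall t
'z' is existentially quantified at position 3.
No universal quantifiers precede it.
Skolem function arity = 0 (a Skolem constant)

0


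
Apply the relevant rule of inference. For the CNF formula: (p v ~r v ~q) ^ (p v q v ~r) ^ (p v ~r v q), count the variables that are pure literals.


Check each variable for pure literal status:
p: pure positive
q: mixed (not pure)
r: pure negative
Pure literal count = 2

2


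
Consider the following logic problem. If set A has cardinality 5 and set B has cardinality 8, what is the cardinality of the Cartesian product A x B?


The Cartesian product A x B contains all ordered pairs (a, b).
|A x B| = |A| * |B| = 5 * 8 = 40

40


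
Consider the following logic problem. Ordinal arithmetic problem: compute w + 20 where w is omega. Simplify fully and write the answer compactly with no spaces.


Compute w + 20.
Ordinal + is associative but NOT commutative; for finite n>0, n + w = w but w + n stays w+n.
w + 20 is already in normal form (a successor ordinal beyond w).
Result = w+20

w+20


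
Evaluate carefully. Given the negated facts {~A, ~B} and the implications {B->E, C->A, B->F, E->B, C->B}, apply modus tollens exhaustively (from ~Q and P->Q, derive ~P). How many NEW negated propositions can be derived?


Initial negated facts: {~A, ~B}
Apply modus tollens to closure:
  ~A and C->A  =>  ~C
  ~B and E->B  =>  ~E
Final negated: {~A, ~B, ~C, ~E}
New negations: {~C, ~E}
Count = 2

2


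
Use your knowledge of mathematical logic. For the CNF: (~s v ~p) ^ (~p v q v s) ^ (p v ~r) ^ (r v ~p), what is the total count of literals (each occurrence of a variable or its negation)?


Counting literals in each clause:
Clause 1: 2 literal(s)
Clause 2: 3 literal(s)
Clause 3: 2 literal(s)
Clause 4: 2 literal(s)
Total = 9

9


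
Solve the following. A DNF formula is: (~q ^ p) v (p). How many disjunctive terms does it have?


A DNF formula is a disjunction of terms (conjunctions).
Terms are separated by v.
Counting the disjuncts: 2 terms.

2


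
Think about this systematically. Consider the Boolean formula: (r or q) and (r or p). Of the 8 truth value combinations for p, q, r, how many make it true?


Evaluate all 8 assignments for p, q, r:
p=0, q=0, r=0: 0
p=0, q=0, r=1: 1
p=0, q=1, r=0: 0
p=0, q=1, r=1: 1
p=1, q=0, r=0: 0
p=1, q=0, r=1: 1
p=1, q=1, r=0: 1
p=1, q=1, r=1: 1
Satisfying count = 5

5


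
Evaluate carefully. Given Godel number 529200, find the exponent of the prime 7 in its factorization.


Factorize 529200 by dividing by 7 repeatedly.
Division steps: 7 divides 529200 exactly 2 time(s).
Exponent of 7 = 2

2
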